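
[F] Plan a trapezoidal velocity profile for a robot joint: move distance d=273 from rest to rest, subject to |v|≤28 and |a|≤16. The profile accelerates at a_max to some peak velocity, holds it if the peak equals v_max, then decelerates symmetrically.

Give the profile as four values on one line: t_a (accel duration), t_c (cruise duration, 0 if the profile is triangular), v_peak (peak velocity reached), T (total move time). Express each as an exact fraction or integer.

vₘ²/aₘ = 28²/16 = 49
273 ≥ 49 so v_max reached
t_a = 28/16 = 7/4; v_peak = 28
d_cruise = 273 − 49 = 224; t_c = 224/28 = 8
T = 2·7/4 + 8 = 23/2

t_a=7/4 t_c=8 v_peak=28 T=23/2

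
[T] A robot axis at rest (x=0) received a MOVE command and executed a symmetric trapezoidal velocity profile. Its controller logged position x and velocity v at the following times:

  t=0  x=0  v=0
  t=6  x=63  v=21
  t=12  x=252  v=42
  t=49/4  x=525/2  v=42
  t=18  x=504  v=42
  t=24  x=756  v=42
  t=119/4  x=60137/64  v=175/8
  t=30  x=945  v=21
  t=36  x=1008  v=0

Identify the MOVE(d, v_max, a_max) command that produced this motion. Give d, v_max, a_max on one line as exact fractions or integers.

d=1008 v_max=42 a_max=7/2

final state: t=36, x=1008, v=0 → d = 1008
a_max = (21−0)/(6−0) = 7/2
max v = 42 over t∈[12,24] → v_max = 42
check: 42·(12+12) = 1008 ✓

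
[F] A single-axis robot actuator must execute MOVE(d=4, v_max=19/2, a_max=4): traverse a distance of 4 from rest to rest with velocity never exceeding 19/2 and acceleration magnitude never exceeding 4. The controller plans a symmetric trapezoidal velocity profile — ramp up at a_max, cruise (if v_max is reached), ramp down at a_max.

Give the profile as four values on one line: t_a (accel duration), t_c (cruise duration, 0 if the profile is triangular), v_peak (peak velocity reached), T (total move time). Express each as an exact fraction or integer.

v_max²/a_max = (19/2)²/4 = 361/16
4 < 361/16 → triangular
v_peak = √(4·4) = √16 = 4
t_a = 4/4 = 1; t_c = 0
T = 2·1 = 2

t_a=1 t_c=0 v_peak=4 T=2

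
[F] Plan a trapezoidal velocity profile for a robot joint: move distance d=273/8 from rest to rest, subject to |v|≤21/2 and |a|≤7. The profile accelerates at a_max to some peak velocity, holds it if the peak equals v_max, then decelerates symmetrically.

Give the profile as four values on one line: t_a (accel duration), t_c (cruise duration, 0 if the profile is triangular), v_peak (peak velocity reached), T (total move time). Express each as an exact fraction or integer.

vₘ²/aₘ = (21/2)²/7 = 63/4
273/8 ≥ 63/4 → trapezoidal
t_a = (21/2)/7 = 3/2; v_peak = 21/2
d_cruise = 273/8 − 63/4 = 147/8; t_c = (147/8)/(21/2) = 7/4
T = 2·3/2 + 7/4 = 19/4

t_a=3/2 t_c=7/4 v_peak=21/2 T=19/4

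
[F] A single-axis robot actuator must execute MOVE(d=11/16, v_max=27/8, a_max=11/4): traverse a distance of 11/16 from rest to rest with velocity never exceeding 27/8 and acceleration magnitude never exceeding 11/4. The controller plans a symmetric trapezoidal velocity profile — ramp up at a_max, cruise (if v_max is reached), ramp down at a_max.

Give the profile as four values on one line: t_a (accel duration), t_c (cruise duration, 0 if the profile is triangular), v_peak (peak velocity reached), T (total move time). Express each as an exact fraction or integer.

vₘ²/aₘ = (27/8)²/(11/4) = 729/176
11/16 < 729/176 ⇒ no cruise
v_peak = √(11/16·11/4) = √(121/64) = 11/8
t_a = (11/8)/(11/4) = 1/2; t_c = 0
T = 2·1/2 = 1

t_a=1/2 t_c=0 v_peak=11/8 T=1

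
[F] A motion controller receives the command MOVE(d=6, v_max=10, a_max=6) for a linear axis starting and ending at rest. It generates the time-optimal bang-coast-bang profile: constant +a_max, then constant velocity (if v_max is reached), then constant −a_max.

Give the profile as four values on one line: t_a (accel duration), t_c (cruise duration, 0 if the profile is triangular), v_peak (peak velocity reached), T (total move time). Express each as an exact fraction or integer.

v_max²/a_max = 10²/6 = 50/3
6 < 50/3 ⇒ no cruise
v_peak = √(6·6) = √36 = 6
t_a = 6/6 = 1; t_c = 0
T = 2·1 = 2

t_a=1 t_c=0 v_peak=6 T=2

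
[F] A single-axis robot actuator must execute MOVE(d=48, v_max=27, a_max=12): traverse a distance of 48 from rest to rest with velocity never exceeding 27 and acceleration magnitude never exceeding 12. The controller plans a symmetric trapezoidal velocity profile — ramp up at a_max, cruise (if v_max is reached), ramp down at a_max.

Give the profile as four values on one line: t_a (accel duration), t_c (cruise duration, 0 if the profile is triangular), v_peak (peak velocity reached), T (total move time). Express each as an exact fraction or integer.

t_a=2 t_c=0 v_peak=24 T=4

(v_max)²/a_max = 27²/12 = 243/4
48 < 243/4 so t_c = 0
v_peak = √(48·12) = √576 = 24
t_a = 24/12 = 2; t_c = 0
T = 2·2 = 4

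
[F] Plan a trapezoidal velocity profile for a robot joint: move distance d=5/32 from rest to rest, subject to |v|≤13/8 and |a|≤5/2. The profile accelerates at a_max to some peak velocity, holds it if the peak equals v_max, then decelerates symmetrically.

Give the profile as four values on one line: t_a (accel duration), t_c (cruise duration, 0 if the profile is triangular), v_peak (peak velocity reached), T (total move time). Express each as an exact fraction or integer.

v_max²/a_max = (13/8)²/(5/2) = 169/160
5/32 < 169/160 so t_c = 0
v_peak = √(5/32·5/2) = √(25/64) = 5/8
t_a = (5/8)/(5/2) = 1/4; t_c = 0
T = 2·1/4 = 1/2

t_a=1/4 t_c=0 v_peak=5/8 T=1/2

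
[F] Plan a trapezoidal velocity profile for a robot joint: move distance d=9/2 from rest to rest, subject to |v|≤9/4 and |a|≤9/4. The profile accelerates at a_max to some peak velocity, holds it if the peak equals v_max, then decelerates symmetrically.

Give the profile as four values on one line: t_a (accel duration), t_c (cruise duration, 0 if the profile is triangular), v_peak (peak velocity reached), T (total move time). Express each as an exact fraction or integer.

t_a=1 t_c=1 v_peak=9/4 T=3

vₘ²/aₘ = (9/4)²/(9/4) = 9/4
9/2 ≥ 9/4 → trapezoidal
t_a = (9/4)/(9/4) = 1; v_peak = 9/4
d_cruise = 9/2 − 9/4 = 9/4; t_c = (9/4)/(9/4) = 1
T = 2·1 + 1 = 3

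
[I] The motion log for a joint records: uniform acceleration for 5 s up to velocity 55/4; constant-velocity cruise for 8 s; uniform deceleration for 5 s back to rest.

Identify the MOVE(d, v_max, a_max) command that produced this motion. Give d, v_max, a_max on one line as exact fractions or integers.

d=715/4 v_max=55/4 a_max=11/4

a_max = (55/4)/5 = 11/4
d_a = ½·55/4·5 = 275/8; d_c = 55/4·8 = 110
d = 2·275/8 + 110 = 715/4
t_c = 8 > 0 so v_max = 55/4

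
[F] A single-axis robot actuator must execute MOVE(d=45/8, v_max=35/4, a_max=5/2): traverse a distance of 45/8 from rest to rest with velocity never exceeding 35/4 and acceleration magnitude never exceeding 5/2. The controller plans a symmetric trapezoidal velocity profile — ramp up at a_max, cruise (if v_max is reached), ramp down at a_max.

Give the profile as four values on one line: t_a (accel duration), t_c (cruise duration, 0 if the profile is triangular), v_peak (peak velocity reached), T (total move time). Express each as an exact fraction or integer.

t_a=3/2 t_c=0 v_peak=15/4 T=3

vₘ²/aₘ = (35/4)²/(5/2) = 245/8
45/8 < 245/8 ⇒ no cruise
v_peak = √(45/8·5/2) = √(225/16) = 15/4
t_a = (15/4)/(5/2) = 3/2; t_c = 0
T = 2·3/2 = 3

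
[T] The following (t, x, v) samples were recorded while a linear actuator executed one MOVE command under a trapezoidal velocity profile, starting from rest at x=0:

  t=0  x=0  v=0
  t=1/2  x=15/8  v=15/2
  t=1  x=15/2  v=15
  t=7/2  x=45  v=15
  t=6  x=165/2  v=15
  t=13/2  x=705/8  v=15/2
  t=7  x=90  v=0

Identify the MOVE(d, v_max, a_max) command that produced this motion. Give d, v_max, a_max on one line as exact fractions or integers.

d=90 v_max=15 a_max=15

final state: t=7, x=90, v=0 → d = 90
a_max = (15/2−0)/(1/2−0) = 15
max v = 15 over t∈[1,6] → v_max = 15
check: 15·(1+5) = 90 ✓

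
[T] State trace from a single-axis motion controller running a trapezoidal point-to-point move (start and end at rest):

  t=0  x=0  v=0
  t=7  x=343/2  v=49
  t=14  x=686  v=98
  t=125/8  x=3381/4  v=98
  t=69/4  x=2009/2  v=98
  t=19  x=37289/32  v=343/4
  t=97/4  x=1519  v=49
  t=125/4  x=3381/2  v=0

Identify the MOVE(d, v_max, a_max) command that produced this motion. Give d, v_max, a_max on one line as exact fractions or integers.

final state: t=125/4, x=3381/2, v=0 → d = 3381/2
a_max = (49−0)/(7−0) = 7
max v = 98 over t∈[14,69/4] → v_max = 98
check: 98·(14+13/4) = 3381/2 ✓

d=3381/2 v_max=98 a_max=7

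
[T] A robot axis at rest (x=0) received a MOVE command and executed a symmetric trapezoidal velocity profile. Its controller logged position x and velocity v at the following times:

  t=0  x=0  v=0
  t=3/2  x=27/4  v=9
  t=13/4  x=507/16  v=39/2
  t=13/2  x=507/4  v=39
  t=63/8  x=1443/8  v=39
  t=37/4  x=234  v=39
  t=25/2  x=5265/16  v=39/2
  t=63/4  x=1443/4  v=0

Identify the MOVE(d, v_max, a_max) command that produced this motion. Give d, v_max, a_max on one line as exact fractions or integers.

d=1443/4 v_max=39 a_max=6

final state: t=63/4, x=1443/4, v=0 → d = 1443/4
a_max = (9−0)/(3/2−0) = 6
max v = 39 over t∈[13/2,37/4] → v_max = 39
check: 39·(13/2+11/4) = 1443/4 ✓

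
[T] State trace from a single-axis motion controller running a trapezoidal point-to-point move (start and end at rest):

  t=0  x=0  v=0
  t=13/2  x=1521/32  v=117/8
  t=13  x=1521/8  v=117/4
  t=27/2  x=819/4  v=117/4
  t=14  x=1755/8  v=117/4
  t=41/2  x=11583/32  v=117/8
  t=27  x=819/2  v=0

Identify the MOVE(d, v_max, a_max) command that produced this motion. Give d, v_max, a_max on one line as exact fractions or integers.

final state: t=27, x=819/2, v=0 → d = 819/2
a_max = (117/8−0)/(13/2−0) = 9/4
max v = 117/4 over t∈[13,14] → v_max = 117/4
check: 117/4·(13+1) = 819/2 ✓

d=819/2 v_max=117/4 a_max=9/4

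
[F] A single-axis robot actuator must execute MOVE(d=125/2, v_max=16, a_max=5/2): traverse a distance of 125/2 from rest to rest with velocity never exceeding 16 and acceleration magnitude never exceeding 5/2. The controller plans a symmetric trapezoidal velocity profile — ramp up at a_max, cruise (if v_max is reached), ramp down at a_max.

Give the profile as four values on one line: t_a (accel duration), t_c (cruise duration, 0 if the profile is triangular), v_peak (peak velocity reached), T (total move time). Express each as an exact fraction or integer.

(v_max)²/a_max = 16²/(5/2) = 512/5
125/2 < 512/5 ⇒ no cruise
v_peak = √(125/2·5/2) = √(625/4) = 25/2
t_a = (25/2)/(5/2) = 5; t_c = 0
T = 2·5 = 10

t_a=5 t_c=0 v_peak=25/2 T=10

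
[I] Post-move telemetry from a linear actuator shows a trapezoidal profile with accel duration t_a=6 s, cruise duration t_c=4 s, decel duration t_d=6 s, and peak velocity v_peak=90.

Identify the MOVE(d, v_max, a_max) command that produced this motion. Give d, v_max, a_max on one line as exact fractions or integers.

a_max = 90/6 = 15
d_a = ½·90·6 = 270; d_c = 90·4 = 360
d = 2·270 + 360 = 900
t_c = 4 > 0 → v_max = v_peak = 90

d=900 v_max=90 a_max=15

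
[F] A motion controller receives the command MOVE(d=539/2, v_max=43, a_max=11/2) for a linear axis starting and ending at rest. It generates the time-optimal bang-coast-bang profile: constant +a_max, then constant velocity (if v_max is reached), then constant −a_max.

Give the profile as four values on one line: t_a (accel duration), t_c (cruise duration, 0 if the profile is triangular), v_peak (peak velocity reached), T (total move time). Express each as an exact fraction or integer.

t_a=7 t_c=0 v_peak=77/2 T=14

v_max²/a_max = 43²/(11/2) = 3698/11
539/2 < 3698/11 ⇒ no cruise
v_peak = √(539/2·11/2) = √(5929/4) = 77/2
t_a = (77/2)/(11/2) = 7; t_c = 0
T = 2·7 = 14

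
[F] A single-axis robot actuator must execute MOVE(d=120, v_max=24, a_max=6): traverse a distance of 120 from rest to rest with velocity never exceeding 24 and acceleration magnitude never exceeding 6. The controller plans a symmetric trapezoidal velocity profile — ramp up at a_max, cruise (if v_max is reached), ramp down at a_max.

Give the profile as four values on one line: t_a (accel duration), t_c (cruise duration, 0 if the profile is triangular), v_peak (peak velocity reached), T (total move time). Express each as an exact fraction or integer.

(v_max)²/a_max = 24²/6 = 96
120 ≥ 96 so v_max reached
t_a = 24/6 = 4; v_peak = 24
d_cruise = 120 − 96 = 24; t_c = 24/24 = 1
T = 2·4 + 1 = 9

t_a=4 t_c=1 v_peak=24 T=9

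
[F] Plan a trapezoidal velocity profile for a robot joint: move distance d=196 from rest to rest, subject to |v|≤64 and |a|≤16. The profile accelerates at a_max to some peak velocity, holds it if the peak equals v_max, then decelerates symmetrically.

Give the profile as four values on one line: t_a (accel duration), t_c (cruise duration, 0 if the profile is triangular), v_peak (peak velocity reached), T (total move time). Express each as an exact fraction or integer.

vₘ²/aₘ = 64²/16 = 256
196 < 256 → triangular
v_peak = √(196·16) = √3136 = 56
t_a = 56/16 = 7/2; t_c = 0
T = 2·7/2 = 7

t_a=7/2 t_c=0 v_peak=56 T=7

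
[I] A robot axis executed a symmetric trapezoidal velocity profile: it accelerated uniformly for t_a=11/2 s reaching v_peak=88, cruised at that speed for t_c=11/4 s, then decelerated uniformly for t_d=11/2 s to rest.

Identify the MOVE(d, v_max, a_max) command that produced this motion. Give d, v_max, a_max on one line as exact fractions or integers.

d=726 v_max=88 a_max=16

a_max = 88/(11/2) = 16
d_a = ½·88·11/2 = 242; d_c = 88·11/4 = 242
d = 2·242 + 242 = 726
t_c = 11/4 > 0 so v_max = 88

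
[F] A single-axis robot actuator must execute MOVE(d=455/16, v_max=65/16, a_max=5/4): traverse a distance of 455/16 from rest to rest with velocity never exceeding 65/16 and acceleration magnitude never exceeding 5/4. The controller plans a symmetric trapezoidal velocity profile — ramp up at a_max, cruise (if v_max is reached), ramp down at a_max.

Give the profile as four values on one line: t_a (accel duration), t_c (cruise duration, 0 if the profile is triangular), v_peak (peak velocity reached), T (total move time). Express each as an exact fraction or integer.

vₘ²/aₘ = (65/16)²/(5/4) = 845/64
455/16 ≥ 845/64 so v_max reached
t_a = (65/16)/(5/4) = 13/4; v_peak = 65/16
d_cruise = 455/16 − 845/64 = 975/64; t_c = (975/64)/(65/16) = 15/4
T = 2·13/4 + 15/4 = 41/4

t_a=13/4 t_c=15/4 v_peak=65/16 T=41/4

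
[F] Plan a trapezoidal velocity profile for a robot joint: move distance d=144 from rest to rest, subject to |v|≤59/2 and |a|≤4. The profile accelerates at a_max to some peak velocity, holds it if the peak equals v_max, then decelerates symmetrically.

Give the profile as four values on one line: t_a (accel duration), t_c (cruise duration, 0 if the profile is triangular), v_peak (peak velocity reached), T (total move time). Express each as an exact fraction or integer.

t_a=6 t_c=0 v_peak=24 T=12

vₘ²/aₘ = (59/2)²/4 = 3481/16
144 < 3481/16 → triangular
v_peak = √(144·4) = √576 = 24
t_a = 24/4 = 6; t_c = 0
T = 2·6 = 12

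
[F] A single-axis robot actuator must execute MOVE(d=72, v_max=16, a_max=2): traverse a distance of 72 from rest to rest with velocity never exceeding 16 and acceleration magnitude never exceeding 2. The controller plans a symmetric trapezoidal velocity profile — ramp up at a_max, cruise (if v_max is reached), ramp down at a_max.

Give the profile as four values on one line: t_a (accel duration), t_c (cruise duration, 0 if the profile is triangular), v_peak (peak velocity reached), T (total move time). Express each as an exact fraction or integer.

vₘ²/aₘ = 16²/2 = 128
72 < 128 so t_c = 0
v_peak = √(72·2) = √144 = 12
t_a = 12/2 = 6; t_c = 0
T = 2·6 = 12

t_a=6 t_c=0 v_peak=12 T=12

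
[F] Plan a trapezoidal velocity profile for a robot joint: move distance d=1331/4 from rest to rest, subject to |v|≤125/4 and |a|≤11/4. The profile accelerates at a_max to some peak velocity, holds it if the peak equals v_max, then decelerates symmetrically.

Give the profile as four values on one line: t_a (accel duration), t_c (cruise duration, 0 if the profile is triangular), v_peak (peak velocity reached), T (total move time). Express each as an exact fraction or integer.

vₘ²/aₘ = (125/4)²/(11/4) = 15625/44
1331/4 < 15625/44 so t_c = 0
v_peak = √(1331/4·11/4) = √(14641/16) = 121/4
t_a = (121/4)/(11/4) = 11; t_c = 0
T = 2·11 = 22

t_a=11 t_c=0 v_peak=121/4 T=22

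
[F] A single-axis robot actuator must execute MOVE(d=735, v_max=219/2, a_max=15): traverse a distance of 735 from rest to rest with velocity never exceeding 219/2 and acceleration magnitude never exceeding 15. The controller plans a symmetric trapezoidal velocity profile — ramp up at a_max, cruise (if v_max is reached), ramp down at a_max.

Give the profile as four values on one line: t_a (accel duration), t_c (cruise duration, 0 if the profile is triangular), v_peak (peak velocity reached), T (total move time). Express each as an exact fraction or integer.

t_a=7 t_c=0 v_peak=105 T=14

(v_max)²/a_max = (219/2)²/15 = 15987/20
735 < 15987/20 ⇒ no cruise
v_peak = √(735·15) = √11025 = 105
t_a = 105/15 = 7; t_c = 0
T = 2·7 = 14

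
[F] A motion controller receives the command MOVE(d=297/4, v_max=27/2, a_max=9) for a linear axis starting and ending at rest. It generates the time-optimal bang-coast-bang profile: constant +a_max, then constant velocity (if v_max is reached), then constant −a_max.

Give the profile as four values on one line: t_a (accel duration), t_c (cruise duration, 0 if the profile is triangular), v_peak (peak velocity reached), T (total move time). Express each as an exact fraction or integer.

v_max²/a_max = (27/2)²/9 = 81/4
297/4 ≥ 81/4 so v_max reached
t_a = (27/2)/9 = 3/2; v_peak = 27/2
d_cruise = 297/4 − 81/4 = 54; t_c = 54/(27/2) = 4
T = 2·3/2 + 4 = 7

t_a=3/2 t_c=4 v_peak=27/2 T=7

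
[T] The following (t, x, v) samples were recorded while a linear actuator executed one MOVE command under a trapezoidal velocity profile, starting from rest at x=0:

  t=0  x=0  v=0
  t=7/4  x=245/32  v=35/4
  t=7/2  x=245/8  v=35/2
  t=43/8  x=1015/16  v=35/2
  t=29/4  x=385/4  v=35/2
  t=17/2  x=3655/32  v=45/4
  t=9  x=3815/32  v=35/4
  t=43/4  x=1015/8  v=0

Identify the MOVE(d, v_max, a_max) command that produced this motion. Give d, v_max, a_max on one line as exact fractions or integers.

d=1015/8 v_max=35/2 a_max=5

final state: t=43/4, x=1015/8, v=0 → d = 1015/8
a_max = (35/4−0)/(7/4−0) = 5
max v = 35/2 over t∈[7/2,29/4] → v_max = 35/2
check: 35/2·(7/2+15/4) = 1015/8 ✓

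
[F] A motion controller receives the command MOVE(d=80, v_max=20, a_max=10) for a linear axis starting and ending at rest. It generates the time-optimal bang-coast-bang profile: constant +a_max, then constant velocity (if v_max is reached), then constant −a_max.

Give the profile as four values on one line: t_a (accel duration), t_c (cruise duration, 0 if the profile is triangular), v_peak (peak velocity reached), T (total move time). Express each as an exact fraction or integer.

(v_max)²/a_max = 20²/10 = 40
80 ≥ 40 → trapezoidal
t_a = 20/10 = 2; v_peak = 20
d_cruise = 80 − 40 = 40; t_c = 40/20 = 2
T = 2·2 + 2 = 6

t_a=2 t_c=2 v_peak=20 T=6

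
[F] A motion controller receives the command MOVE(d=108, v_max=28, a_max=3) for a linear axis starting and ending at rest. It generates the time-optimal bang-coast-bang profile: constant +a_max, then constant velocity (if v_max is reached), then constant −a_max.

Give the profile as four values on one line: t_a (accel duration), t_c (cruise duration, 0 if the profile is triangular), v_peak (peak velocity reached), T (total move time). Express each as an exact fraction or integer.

vₘ²/aₘ = 28²/3 = 784/3
108 < 784/3 → triangular
v_peak = √(108·3) = √324 = 18
t_a = 18/3 = 6; t_c = 0
T = 2·6 = 12

t_a=6 t_c=0 v_peak=18 T=12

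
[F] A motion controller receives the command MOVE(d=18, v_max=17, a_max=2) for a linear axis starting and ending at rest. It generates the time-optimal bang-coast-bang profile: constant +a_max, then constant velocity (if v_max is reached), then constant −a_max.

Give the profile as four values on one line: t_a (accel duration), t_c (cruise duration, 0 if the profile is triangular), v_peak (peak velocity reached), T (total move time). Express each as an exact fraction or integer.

v_max²/a_max = 17²/2 = 289/2
18 < 289/2 so t_c = 0
v_peak = √(18·2) = √36 = 6
t_a = 6/2 = 3; t_c = 0
T = 2·3 = 6

t_a=3 t_c=0 v_peak=6 T=6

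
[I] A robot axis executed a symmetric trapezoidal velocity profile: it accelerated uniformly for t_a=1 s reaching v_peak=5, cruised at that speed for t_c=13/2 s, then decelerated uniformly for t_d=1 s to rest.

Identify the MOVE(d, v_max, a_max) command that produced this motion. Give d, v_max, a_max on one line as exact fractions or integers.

a_max = 5/1 = 5
d_a = ½·5·1 = 5/2; d_c = 5·13/2 = 65/2
d = 2·5/2 + 65/2 = 75/2
t_c = 13/2 > 0 → v_max = v_peak = 5

d=75/2 v_max=5 a_max=5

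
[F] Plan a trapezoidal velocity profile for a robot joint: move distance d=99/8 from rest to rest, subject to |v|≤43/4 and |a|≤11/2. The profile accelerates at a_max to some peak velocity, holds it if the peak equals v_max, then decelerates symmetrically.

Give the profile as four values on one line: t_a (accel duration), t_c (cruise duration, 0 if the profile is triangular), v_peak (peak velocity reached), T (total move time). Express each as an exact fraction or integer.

v_max²/a_max = (43/4)²/(11/2) = 1849/88
99/8 < 1849/88 ⇒ no cruise
v_peak = √(99/8·11/2) = √(1089/16) = 33/4
t_a = (33/4)/(11/2) = 3/2; t_c = 0
T = 2·3/2 = 3

t_a=3/2 t_c=0 v_peak=33/4 T=3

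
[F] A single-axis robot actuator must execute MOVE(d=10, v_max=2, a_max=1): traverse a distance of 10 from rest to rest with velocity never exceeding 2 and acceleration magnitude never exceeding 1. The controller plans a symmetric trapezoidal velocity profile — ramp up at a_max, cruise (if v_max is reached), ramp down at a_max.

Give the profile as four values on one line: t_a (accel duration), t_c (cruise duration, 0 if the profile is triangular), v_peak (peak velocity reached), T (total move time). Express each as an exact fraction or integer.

vₘ²/aₘ = 2²/1 = 4
10 ≥ 4 → trapezoidal
t_a = 2/1 = 2; v_peak = 2
d_cruise = 10 − 4 = 6; t_c = 6/2 = 3
T = 2·2 + 3 = 7

t_a=2 t_c=3 v_peak=2 T=7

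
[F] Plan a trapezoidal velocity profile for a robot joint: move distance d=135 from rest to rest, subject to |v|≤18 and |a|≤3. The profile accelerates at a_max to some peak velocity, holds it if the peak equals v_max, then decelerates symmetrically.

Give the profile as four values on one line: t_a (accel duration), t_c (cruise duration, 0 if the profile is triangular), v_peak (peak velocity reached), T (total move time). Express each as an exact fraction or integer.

t_a=6 t_c=3/2 v_peak=18 T=27/2

v_max²/a_max = 18²/3 = 108
135 ≥ 108 ⇒ cruise phase
t_a = 18/3 = 6; v_peak = 18
d_cruise = 135 − 108 = 27; t_c = 27/18 = 3/2
T = 2·6 + 3/2 = 27/2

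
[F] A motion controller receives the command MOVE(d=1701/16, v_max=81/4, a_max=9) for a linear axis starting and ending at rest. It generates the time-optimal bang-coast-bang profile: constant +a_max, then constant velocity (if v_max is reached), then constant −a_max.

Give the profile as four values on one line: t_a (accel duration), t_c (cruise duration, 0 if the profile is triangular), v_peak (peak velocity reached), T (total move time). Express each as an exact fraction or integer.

v_max²/a_max = (81/4)²/9 = 729/16
1701/16 ≥ 729/16 ⇒ cruise phase
t_a = (81/4)/9 = 9/4; v_peak = 81/4
d_cruise = 1701/16 − 729/16 = 243/4; t_c = (243/4)/(81/4) = 3
T = 2·9/4 + 3 = 15/2

t_a=9/4 t_c=3 v_peak=81/4 T=15/2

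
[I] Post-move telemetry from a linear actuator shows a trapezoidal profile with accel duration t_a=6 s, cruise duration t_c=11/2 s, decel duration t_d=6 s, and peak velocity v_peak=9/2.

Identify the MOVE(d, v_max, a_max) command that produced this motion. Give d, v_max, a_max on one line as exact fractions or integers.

d=207/4 v_max=9/2 a_max=3/4

a_max = (9/2)/6 = 3/4
d_a = ½·9/2·6 = 27/2; d_c = 9/2·11/2 = 99/4
d = 2·27/2 + 99/4 = 207/4
t_c = 11/2 > 0 ⇒ limit active, v_max = 9/2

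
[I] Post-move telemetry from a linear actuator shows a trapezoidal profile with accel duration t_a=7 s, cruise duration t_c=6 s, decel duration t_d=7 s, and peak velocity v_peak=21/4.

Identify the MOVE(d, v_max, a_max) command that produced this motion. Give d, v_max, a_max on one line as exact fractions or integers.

a_max = (21/4)/7 = 3/4
d_a = ½·21/4·7 = 147/8; d_c = 21/4·6 = 63/2
d = 2·147/8 + 63/2 = 273/4
t_c = 6 > 0 so v_max = 21/4

d=273/4 v_max=21/4 a_max=3/4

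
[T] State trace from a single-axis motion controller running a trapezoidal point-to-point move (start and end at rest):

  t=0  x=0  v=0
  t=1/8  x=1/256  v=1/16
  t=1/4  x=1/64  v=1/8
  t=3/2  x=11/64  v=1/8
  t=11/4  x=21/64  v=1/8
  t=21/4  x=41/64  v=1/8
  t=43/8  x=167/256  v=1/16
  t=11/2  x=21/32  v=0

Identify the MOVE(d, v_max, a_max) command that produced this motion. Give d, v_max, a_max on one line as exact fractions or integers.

final state: t=11/2, x=21/32, v=0 → d = 21/32
a_max = (1/16−0)/(1/8−0) = 1/2
max v = 1/8 over t∈[1/4,21/4] → v_max = 1/8
check: 1/8·(1/4+5) = 21/32 ✓

d=21/32 v_max=1/8 a_max=1/2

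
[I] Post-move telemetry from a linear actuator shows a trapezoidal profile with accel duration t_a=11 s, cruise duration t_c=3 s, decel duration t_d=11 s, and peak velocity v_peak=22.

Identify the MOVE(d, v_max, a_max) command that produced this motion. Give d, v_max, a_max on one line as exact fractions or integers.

d=308 v_max=22 a_max=2

a_max = 22/11 = 2
d_a = ½·22·11 = 121; d_c = 22·3 = 66
d = 2·121 + 66 = 308
t_c = 3 > 0 so v_max = 22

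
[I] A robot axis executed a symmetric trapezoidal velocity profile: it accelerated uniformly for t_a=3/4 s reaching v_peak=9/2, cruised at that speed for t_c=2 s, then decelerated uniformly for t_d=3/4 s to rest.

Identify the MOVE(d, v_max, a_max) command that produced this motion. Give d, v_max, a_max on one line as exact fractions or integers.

d=99/8 v_max=9/2 a_max=6

a_max = (9/2)/(3/4) = 6
d_a = ½·9/2·3/4 = 27/16; d_c = 9/2·2 = 9
d = 2·27/16 + 9 = 99/8
t_c = 2 > 0 ⇒ limit active, v_max = 9/2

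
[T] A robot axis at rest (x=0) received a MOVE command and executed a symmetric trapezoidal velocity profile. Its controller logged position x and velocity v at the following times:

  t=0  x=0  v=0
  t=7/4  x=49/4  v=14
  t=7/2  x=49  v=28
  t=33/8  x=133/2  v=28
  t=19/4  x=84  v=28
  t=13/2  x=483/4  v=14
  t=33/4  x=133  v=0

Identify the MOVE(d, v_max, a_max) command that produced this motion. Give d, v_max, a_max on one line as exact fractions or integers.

final state: t=33/4, x=133, v=0 → d = 133
a_max = (14−0)/(7/4−0) = 8
max v = 28 over t∈[7/2,19/4] → v_max = 28
check: 28·(7/2+5/4) = 133 ✓

d=133 v_max=28 a_max=8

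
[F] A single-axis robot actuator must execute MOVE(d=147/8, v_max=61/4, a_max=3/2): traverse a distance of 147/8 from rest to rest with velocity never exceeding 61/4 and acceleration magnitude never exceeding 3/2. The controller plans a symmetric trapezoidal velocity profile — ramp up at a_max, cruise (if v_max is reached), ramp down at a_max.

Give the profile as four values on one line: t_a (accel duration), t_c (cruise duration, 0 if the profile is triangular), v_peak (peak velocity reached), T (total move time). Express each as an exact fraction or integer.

(v_max)²/a_max = (61/4)²/(3/2) = 3721/24
147/8 < 3721/24 ⇒ no cruise
v_peak = √(147/8·3/2) = √(441/16) = 21/4
t_a = (21/4)/(3/2) = 7/2; t_c = 0
T = 2·7/2 = 7

t_a=7/2 t_c=0 v_peak=21/4 T=7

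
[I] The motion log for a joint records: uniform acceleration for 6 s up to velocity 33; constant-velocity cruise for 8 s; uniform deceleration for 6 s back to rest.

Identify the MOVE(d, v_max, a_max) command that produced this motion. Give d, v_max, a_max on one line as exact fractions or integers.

a_max = 33/6 = 11/2
d_a = ½·33·6 = 99; d_c = 33·8 = 264
d = 2·99 + 264 = 462
t_c = 8 > 0 → v_max = v_peak = 33

d=462 v_max=33 a_max=11/2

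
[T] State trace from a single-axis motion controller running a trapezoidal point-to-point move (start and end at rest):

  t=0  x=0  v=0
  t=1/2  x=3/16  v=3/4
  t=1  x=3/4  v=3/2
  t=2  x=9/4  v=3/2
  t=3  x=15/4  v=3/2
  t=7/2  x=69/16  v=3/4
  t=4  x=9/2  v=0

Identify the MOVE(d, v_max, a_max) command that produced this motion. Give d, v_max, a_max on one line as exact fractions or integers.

d=9/2 v_max=3/2 a_max=3/2

final state: t=4, x=9/2, v=0 → d = 9/2
a_max = (3/4−0)/(1/2−0) = 3/2
max v = 3/2 over t∈[1,3] → v_max = 3/2
check: 3/2·(1+2) = 9/2 ✓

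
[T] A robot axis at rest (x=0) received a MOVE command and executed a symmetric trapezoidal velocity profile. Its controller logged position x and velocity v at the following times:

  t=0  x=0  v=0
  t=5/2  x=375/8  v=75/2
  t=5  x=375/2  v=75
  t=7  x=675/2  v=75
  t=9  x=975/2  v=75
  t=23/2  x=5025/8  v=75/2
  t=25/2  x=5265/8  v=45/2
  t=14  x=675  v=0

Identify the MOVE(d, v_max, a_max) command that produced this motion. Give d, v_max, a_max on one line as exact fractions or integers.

d=675 v_max=75 a_max=15

final state: t=14, x=675, v=0 → d = 675
a_max = (75/2−0)/(5/2−0) = 15
max v = 75 over t∈[5,9] → v_max = 75
check: 75·(5+4) = 675 ✓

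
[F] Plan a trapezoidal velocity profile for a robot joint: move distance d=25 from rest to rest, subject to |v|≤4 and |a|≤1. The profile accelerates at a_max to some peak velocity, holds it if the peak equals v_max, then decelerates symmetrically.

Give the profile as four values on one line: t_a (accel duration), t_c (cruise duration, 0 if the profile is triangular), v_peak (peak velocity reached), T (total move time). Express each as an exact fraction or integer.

t_a=4 t_c=9/4 v_peak=4 T=41/4

v_max²/a_max = 4²/1 = 16
25 ≥ 16 so v_max reached
t_a = 4/1 = 4; v_peak = 4
d_cruise = 25 − 16 = 9; t_c = 9/4
T = 2·4 + 9/4 = 41/4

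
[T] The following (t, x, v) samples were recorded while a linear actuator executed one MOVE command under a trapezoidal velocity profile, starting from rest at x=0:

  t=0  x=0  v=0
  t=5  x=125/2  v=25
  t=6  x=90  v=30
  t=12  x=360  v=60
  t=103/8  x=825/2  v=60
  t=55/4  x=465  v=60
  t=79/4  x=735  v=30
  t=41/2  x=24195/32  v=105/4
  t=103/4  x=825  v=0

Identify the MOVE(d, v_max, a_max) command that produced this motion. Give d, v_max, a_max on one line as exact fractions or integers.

final state: t=103/4, x=825, v=0 → d = 825
a_max = (25−0)/(5−0) = 5
max v = 60 over t∈[12,55/4] → v_max = 60
check: 60·(12+7/4) = 825 ✓

d=825 v_max=60 a_max=5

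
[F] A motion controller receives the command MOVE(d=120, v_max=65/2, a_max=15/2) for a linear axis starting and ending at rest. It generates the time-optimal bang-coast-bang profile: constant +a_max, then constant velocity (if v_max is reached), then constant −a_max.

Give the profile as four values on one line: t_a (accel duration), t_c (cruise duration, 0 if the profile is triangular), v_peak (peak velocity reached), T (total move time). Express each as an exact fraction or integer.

vₘ²/aₘ = (65/2)²/(15/2) = 845/6
120 < 845/6 ⇒ no cruise
v_peak = √(120·15/2) = √900 = 30
t_a = 30/(15/2) = 4; t_c = 0
T = 2·4 = 8

t_a=4 t_c=0 v_peak=30 T=8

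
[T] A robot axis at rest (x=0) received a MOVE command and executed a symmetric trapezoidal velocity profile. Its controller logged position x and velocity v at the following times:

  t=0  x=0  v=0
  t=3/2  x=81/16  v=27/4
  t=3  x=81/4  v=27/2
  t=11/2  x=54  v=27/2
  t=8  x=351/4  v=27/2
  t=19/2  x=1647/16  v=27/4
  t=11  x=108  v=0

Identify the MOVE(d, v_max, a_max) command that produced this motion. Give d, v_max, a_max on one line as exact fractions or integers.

d=108 v_max=27/2 a_max=9/2

final state: t=11, x=108, v=0 → d = 108
a_max = (27/4−0)/(3/2−0) = 9/2
max v = 27/2 over t∈[3,8] → v_max = 27/2
check: 27/2·(3+5) = 108 ✓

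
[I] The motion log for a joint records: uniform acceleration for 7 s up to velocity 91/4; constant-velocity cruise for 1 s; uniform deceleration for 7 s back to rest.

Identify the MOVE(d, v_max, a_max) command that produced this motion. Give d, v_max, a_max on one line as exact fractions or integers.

a_max = (91/4)/7 = 13/4
d_a = ½·91/4·7 = 637/8; d_c = 91/4·1 = 91/4
d = 2·637/8 + 91/4 = 182
t_c = 1 > 0 so v_max = 91/4

d=182 v_max=91/4 a_max=13/4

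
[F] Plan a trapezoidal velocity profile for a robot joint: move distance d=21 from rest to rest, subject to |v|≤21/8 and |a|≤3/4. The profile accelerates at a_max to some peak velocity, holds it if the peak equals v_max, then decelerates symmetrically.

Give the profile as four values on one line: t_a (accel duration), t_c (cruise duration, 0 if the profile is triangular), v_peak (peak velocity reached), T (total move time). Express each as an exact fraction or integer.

t_a=7/2 t_c=9/2 v_peak=21/8 T=23/2

(v_max)²/a_max = (21/8)²/(3/4) = 147/16
21 ≥ 147/16 ⇒ cruise phase
t_a = (21/8)/(3/4) = 7/2; v_peak = 21/8
d_cruise = 21 − 147/16 = 189/16; t_c = (189/16)/(21/8) = 9/2
T = 2·7/2 + 9/2 = 23/2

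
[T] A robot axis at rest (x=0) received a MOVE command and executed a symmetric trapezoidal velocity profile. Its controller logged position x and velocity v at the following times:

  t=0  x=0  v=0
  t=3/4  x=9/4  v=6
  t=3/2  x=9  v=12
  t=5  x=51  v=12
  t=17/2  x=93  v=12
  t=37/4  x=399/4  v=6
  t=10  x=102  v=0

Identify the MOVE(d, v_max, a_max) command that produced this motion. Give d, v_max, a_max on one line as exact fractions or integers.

final state: t=10, x=102, v=0 → d = 102
a_max = (6−0)/(3/4−0) = 8
max v = 12 over t∈[3/2,17/2] → v_max = 12
check: 12·(3/2+7) = 102 ✓

d=102 v_max=12 a_max=8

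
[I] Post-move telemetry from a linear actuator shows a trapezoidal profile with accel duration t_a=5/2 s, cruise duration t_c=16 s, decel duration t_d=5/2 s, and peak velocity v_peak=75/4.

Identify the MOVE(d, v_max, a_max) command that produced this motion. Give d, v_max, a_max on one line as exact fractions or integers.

a_max = (75/4)/(5/2) = 15/2
d_a = ½·75/4·5/2 = 375/16; d_c = 75/4·16 = 300
d = 2·375/16 + 300 = 2775/8
t_c = 16 > 0 → v_max = v_peak = 75/4

d=2775/8 v_max=75/4 a_max=15/2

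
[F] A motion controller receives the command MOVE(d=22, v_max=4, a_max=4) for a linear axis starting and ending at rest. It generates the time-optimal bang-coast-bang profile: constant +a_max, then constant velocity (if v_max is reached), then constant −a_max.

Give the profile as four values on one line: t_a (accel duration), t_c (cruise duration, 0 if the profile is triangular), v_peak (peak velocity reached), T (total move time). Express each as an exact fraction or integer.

t_a=1 t_c=9/2 v_peak=4 T=13/2

(v_max)²/a_max = 4²/4 = 4
22 ≥ 4 ⇒ cruise phase
t_a = 4/4 = 1; v_peak = 4
d_cruise = 22 − 4 = 18; t_c = 18/4 = 9/2
T = 2·1 + 9/2 = 13/2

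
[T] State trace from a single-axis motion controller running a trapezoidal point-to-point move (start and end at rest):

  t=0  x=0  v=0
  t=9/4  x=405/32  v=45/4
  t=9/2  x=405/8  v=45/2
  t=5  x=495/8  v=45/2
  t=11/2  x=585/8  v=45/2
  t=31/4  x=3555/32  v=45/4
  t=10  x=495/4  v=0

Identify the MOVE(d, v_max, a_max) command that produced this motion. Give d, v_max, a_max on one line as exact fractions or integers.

final state: t=10, x=495/4, v=0 → d = 495/4
a_max = (45/4−0)/(9/4−0) = 5
max v = 45/2 over t∈[9/2,11/2] → v_max = 45/2
check: 45/2·(9/2+1) = 495/4 ✓

d=495/4 v_max=45/2 a_max=5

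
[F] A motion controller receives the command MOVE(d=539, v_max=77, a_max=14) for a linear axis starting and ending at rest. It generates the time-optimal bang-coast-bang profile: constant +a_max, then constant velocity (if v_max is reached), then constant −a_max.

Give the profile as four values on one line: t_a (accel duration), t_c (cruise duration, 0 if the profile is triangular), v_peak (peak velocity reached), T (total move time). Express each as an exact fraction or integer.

t_a=11/2 t_c=3/2 v_peak=77 T=25/2

vₘ²/aₘ = 77²/14 = 847/2
539 ≥ 847/2 → trapezoidal
t_a = 77/14 = 11/2; v_peak = 77
d_cruise = 539 − 847/2 = 231/2; t_c = (231/2)/77 = 3/2
T = 2·11/2 + 3/2 = 25/2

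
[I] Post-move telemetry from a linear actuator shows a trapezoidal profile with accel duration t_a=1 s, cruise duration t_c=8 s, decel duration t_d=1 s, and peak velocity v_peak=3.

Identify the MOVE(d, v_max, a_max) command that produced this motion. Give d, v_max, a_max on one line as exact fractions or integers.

d=27 v_max=3 a_max=3

a_max = 3/1 = 3
d_a = ½·3·1 = 3/2; d_c = 3·8 = 24
d = 2·3/2 + 24 = 27
t_c = 8 > 0 ⇒ limit active, v_max = 3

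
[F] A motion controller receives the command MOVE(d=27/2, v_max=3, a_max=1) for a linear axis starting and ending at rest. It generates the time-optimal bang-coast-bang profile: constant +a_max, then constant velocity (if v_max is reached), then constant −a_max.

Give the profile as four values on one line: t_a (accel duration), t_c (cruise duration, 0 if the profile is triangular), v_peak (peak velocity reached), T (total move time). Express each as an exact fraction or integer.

vₘ²/aₘ = 3²/1 = 9
27/2 ≥ 9 → trapezoidal
t_a = 3/1 = 3; v_peak = 3
d_cruise = 27/2 − 9 = 9/2; t_c = (9/2)/3 = 3/2
T = 2·3 + 3/2 = 15/2

t_a=3 t_c=3/2 v_peak=3 T=15/2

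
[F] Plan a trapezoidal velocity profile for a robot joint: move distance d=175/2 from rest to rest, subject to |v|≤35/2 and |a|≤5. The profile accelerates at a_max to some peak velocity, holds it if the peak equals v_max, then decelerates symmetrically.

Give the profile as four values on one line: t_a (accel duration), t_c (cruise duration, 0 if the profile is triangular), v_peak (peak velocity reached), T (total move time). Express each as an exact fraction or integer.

t_a=7/2 t_c=3/2 v_peak=35/2 T=17/2

(v_max)²/a_max = (35/2)²/5 = 245/4
175/2 ≥ 245/4 → trapezoidal
t_a = (35/2)/5 = 7/2; v_peak = 35/2
d_cruise = 175/2 − 245/4 = 105/4; t_c = (105/4)/(35/2) = 3/2
T = 2·7/2 + 3/2 = 17/2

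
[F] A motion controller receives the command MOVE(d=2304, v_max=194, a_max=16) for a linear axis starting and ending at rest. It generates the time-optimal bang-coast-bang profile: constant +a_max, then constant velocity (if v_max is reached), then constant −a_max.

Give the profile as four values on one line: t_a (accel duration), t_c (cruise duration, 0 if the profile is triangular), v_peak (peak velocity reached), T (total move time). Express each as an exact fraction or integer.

v_max²/a_max = 194²/16 = 9409/4
2304 < 9409/4 so t_c = 0
v_peak = √(2304·16) = √36864 = 192
t_a = 192/16 = 12; t_c = 0
T = 2·12 = 24

t_a=12 t_c=0 v_peak=192 T=24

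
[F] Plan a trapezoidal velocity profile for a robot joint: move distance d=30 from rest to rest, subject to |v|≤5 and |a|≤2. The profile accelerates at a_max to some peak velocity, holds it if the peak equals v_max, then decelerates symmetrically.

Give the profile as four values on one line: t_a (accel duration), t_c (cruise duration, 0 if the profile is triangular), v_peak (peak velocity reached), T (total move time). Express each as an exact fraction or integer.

t_a=5/2 t_c=7/2 v_peak=5 T=17/2

vₘ²/aₘ = 5²/2 = 25/2
30 ≥ 25/2 so v_max reached
t_a = 5/2; v_peak = 5
d_cruise = 30 − 25/2 = 35/2; t_c = (35/2)/5 = 7/2
T = 2·5/2 + 7/2 = 17/2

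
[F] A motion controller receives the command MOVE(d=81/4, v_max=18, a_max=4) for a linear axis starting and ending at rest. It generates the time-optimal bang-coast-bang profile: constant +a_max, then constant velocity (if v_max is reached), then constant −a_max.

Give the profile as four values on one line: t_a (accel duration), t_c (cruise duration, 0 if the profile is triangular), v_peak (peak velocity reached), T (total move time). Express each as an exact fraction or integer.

v_max²/a_max = 18²/4 = 81
81/4 < 81 ⇒ no cruise
v_peak = √(81/4·4) = √81 = 9
t_a = 9/4; t_c = 0
T = 2·9/4 = 9/2

t_a=9/4 t_c=0 v_peak=9 T=9/2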